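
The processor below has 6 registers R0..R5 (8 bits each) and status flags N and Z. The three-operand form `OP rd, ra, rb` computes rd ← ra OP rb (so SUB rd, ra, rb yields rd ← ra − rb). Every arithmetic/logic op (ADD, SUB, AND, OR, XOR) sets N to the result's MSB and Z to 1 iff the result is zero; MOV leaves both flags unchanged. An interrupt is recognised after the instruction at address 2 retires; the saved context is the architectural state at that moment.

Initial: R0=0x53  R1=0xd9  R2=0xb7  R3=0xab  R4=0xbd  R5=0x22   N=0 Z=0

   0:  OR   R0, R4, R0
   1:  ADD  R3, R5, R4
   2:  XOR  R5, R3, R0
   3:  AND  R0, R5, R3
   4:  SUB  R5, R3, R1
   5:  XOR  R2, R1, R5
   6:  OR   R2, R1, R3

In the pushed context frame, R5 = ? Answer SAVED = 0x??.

after  0: R0=0xff R1=0xd9 R2=0xb7 R3=0xab R4=0xbd R5=0x22  N=1 Z=0
after  1: R0=0xff R1=0xd9 R2=0xb7 R3=0xdf R4=0xbd R5=0x22  N=1 Z=0
after  2: R0=0xff R1=0xd9 R2=0xb7 R3=0xdf R4=0xbd R5=0x20  N=0 Z=0
-- IRQ taken; context saved, return-PC = 3 --

SAVED = 0x20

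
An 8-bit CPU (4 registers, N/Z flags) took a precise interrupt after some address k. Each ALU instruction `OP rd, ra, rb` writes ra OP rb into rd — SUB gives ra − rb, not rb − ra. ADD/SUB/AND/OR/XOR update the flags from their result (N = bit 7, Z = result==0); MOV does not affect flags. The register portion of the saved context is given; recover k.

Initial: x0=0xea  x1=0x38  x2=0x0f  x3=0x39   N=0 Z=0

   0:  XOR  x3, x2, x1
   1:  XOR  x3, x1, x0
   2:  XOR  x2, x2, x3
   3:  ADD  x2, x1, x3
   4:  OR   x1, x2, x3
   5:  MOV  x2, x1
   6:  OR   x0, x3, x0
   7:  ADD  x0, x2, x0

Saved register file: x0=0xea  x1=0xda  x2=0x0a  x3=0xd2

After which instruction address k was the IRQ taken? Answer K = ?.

after  0: x0=0xea x1=0x38 x2=0x0f x3=0x37  N=0 Z=0
after  1: x0=0xea x1=0x38 x2=0x0f x3=0xd2  N=1 Z=0
after  2: x0=0xea x1=0x38 x2=0xdd x3=0xd2  N=1 Z=0
after  3: x0=0xea x1=0x38 x2=0x0a x3=0xd2  N=0 Z=0
after  4: x0=0xea x1=0xda x2=0x0a x3=0xd2  N=1 Z=0
-- IRQ taken; context saved, return-PC = 5 --

K = 4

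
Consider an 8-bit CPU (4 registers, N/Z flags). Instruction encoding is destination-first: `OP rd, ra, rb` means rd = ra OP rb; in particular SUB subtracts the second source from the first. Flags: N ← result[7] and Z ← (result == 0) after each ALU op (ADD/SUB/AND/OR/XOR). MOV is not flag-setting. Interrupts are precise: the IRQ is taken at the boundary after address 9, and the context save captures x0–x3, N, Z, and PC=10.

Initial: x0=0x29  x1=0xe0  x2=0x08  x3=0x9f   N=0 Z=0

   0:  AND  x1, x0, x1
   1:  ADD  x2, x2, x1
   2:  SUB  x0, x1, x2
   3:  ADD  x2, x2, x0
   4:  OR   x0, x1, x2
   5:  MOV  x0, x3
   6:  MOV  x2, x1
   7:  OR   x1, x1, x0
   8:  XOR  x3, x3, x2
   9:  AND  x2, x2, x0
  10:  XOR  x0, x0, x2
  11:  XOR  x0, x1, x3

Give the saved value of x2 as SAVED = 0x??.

after  0: x0=0x29 x1=0x20 x2=0x08 x3=0x9f  N=0 Z=0
after  1: x0=0x29 x1=0x20 x2=0x28 x3=0x9f  N=0 Z=0
after  2: x0=0xf8 x1=0x20 x2=0x28 x3=0x9f  N=1 Z=0
after  3: x0=0xf8 x1=0x20 x2=0x20 x3=0x9f  N=0 Z=0
after  4: x0=0x20 x1=0x20 x2=0x20 x3=0x9f  N=0 Z=0
after  5: x0=0x9f x1=0x20 x2=0x20 x3=0x9f  N=0 Z=0
after  6: x0=0x9f x1=0x20 x2=0x20 x3=0x9f  N=0 Z=0
after  7: x0=0x9f x1=0xbf x2=0x20 x3=0x9f  N=1 Z=0
after  8: x0=0x9f x1=0xbf x2=0x20 x3=0xbf  N=1 Z=0
after  9: x0=0x9f x1=0xbf x2=0x00 x3=0xbf  N=0 Z=1
-- IRQ taken; context saved, return-PC = 10 --

SAVED = 0x00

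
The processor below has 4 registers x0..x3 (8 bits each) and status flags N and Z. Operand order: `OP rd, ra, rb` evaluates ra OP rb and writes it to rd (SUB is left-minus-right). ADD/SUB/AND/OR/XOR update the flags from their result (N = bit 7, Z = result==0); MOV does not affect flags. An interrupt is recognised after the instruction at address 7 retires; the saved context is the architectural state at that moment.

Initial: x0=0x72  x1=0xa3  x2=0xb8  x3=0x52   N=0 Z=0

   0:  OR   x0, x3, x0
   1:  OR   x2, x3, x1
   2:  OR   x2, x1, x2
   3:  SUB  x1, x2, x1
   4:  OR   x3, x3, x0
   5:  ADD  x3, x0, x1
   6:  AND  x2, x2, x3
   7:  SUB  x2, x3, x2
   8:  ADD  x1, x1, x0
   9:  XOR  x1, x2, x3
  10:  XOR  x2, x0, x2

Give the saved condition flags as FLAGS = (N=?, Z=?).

after  0: x0=0x72 x1=0xa3 x2=0xb8 x3=0x52  N=0 Z=0
after  1: x0=0x72 x1=0xa3 x2=0xf3 x3=0x52  N=1 Z=0
after  2: x0=0x72 x1=0xa3 x2=0xf3 x3=0x52  N=1 Z=0
after  3: x0=0x72 x1=0x50 x2=0xf3 x3=0x52  N=0 Z=0
after  4: x0=0x72 x1=0x50 x2=0xf3 x3=0x72  N=0 Z=0
after  5: x0=0x72 x1=0x50 x2=0xf3 x3=0xc2  N=1 Z=0
after  6: x0=0x72 x1=0x50 x2=0xc2 x3=0xc2  N=1 Z=0
after  7: x0=0x72 x1=0x50 x2=0x00 x3=0xc2  N=0 Z=1
-- IRQ taken; context saved, return-PC = 8 --

FLAGS = (N=0, Z=1)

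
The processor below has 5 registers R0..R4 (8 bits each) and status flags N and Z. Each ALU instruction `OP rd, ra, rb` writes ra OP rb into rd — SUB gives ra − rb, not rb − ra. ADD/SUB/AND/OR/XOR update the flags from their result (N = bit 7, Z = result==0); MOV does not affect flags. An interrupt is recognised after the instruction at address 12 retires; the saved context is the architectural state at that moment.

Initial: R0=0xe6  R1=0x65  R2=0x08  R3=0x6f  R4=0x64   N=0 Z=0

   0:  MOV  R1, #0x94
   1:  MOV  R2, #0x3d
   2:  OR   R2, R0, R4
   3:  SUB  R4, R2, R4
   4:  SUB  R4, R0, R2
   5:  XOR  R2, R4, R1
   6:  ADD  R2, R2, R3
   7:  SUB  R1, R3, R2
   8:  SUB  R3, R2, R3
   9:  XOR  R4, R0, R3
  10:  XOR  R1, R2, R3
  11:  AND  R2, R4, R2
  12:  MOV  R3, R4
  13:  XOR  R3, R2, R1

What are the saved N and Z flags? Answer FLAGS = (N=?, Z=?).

after  0: R0=0xe6 R1=0x94 R2=0x08 R3=0x6f R4=0x64  N=0 Z=0
after  1: R0=0xe6 R1=0x94 R2=0x3d R3=0x6f R4=0x64  N=0 Z=0
after  2: R0=0xe6 R1=0x94 R2=0xe6 R3=0x6f R4=0x64  N=1 Z=0
after  3: R0=0xe6 R1=0x94 R2=0xe6 R3=0x6f R4=0x82  N=1 Z=0
after  4: R0=0xe6 R1=0x94 R2=0xe6 R3=0x6f R4=0x00  N=0 Z=1
after  5: R0=0xe6 R1=0x94 R2=0x94 R3=0x6f R4=0x00  N=1 Z=0
after  6: R0=0xe6 R1=0x94 R2=0x03 R3=0x6f R4=0x00  N=0 Z=0
after  7: R0=0xe6 R1=0x6c R2=0x03 R3=0x6f R4=0x00  N=0 Z=0
after  8: R0=0xe6 R1=0x6c R2=0x03 R3=0x94 R4=0x00  N=1 Z=0
after  9: R0=0xe6 R1=0x6c R2=0x03 R3=0x94 R4=0x72  N=0 Z=0
after 10: R0=0xe6 R1=0x97 R2=0x03 R3=0x94 R4=0x72  N=1 Z=0
after 11: R0=0xe6 R1=0x97 R2=0x02 R3=0x94 R4=0x72  N=0 Z=0
after 12: R0=0xe6 R1=0x97 R2=0x02 R3=0x72 R4=0x72  N=0 Z=0
-- IRQ taken; context saved, return-PC = 13 --

FLAGS = (N=0, Z=0)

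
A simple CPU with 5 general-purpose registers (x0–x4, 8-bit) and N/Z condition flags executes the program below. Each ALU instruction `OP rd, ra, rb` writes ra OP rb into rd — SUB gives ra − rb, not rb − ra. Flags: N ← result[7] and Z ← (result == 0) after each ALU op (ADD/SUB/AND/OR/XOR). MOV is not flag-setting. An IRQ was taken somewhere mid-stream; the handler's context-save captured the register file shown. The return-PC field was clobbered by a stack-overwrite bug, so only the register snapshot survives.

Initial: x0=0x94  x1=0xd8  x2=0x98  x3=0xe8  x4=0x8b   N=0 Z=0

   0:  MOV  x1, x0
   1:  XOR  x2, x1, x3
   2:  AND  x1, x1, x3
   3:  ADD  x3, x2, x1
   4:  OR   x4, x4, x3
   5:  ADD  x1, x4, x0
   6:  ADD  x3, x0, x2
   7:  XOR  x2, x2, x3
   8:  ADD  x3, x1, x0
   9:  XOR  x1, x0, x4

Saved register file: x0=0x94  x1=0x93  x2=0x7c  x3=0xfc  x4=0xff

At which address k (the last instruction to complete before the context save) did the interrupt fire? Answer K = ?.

K = 5

after  0: x0=0x94 x1=0x94 x2=0x98 x3=0xe8 x4=0x8b  N=0 Z=0
after  1: x0=0x94 x1=0x94 x2=0x7c x3=0xe8 x4=0x8b  N=0 Z=0
after  2: x0=0x94 x1=0x80 x2=0x7c x3=0xe8 x4=0x8b  N=1 Z=0
after  3: x0=0x94 x1=0x80 x2=0x7c x3=0xfc x4=0x8b  N=1 Z=0
after  4: x0=0x94 x1=0x80 x2=0x7c x3=0xfc x4=0xff  N=1 Z=0
after  5: x0=0x94 x1=0x93 x2=0x7c x3=0xfc x4=0xff  N=1 Z=0
-- IRQ taken; context saved, return-PC = 6 --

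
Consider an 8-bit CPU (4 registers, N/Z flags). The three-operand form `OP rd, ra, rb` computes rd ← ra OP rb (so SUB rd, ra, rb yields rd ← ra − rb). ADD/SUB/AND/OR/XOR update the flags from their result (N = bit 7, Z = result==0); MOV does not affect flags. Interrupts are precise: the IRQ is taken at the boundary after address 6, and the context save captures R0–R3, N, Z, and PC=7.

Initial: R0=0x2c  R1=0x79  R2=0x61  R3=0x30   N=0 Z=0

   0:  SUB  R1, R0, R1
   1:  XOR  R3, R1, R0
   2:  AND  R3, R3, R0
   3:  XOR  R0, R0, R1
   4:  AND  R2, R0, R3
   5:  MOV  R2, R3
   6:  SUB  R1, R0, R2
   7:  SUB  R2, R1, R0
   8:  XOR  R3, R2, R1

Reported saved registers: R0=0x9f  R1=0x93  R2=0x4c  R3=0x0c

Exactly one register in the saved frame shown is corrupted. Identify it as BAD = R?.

BAD = R2

after  0: R0=0x2c R1=0xb3 R2=0x61 R3=0x30  N=1 Z=0
after  1: R0=0x2c R1=0xb3 R2=0x61 R3=0x9f  N=1 Z=0
after  2: R0=0x2c R1=0xb3 R2=0x61 R3=0x0c  N=0 Z=0
after  3: R0=0x9f R1=0xb3 R2=0x61 R3=0x0c  N=1 Z=0
after  4: R0=0x9f R1=0xb3 R2=0x0c R3=0x0c  N=0 Z=0
after  5: R0=0x9f R1=0xb3 R2=0x0c R3=0x0c  N=0 Z=0
after  6: R0=0x9f R1=0x93 R2=0x0c R3=0x0c  N=1 Z=0
-- IRQ taken; context saved, return-PC = 7 --
mismatch: R2: reported 0x4c vs actual 0x0c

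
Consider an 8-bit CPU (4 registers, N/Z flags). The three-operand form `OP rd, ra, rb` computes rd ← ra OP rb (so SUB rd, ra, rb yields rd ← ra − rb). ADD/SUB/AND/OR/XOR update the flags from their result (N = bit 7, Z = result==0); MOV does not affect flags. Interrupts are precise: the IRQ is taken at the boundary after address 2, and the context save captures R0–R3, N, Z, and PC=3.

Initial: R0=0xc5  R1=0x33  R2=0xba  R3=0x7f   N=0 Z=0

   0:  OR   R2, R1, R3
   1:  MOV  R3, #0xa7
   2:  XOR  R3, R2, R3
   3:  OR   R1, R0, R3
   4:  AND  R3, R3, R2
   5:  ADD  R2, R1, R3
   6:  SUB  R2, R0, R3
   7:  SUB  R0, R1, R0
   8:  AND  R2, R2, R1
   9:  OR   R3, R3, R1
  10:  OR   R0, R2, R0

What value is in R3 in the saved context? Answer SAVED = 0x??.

SAVED = 0xd8

after  0: R0=0xc5 R1=0x33 R2=0x7f R3=0x7f  N=0 Z=0
after  1: R0=0xc5 R1=0x33 R2=0x7f R3=0xa7  N=0 Z=0
after  2: R0=0xc5 R1=0x33 R2=0x7f R3=0xd8  N=1 Z=0
-- IRQ taken; context saved, return-PC = 3 --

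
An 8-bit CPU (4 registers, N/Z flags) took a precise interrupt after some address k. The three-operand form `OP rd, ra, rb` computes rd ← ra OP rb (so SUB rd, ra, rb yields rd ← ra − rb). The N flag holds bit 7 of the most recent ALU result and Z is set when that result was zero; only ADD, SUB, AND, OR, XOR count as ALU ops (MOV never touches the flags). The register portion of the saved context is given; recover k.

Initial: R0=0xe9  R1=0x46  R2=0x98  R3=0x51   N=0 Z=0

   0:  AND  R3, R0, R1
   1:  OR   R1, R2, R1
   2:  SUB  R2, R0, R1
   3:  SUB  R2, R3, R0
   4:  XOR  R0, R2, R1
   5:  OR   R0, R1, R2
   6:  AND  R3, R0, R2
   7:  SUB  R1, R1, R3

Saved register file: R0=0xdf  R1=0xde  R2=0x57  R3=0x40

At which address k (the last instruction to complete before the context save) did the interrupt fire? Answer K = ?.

after  0: R0=0xe9 R1=0x46 R2=0x98 R3=0x40  N=0 Z=0
after  1: R0=0xe9 R1=0xde R2=0x98 R3=0x40  N=1 Z=0
after  2: R0=0xe9 R1=0xde R2=0x0b R3=0x40  N=0 Z=0
after  3: R0=0xe9 R1=0xde R2=0x57 R3=0x40  N=0 Z=0
after  4: R0=0x89 R1=0xde R2=0x57 R3=0x40  N=1 Z=0
after  5: R0=0xdf R1=0xde R2=0x57 R3=0x40  N=1 Z=0
-- IRQ taken; context saved, return-PC = 6 --

K = 5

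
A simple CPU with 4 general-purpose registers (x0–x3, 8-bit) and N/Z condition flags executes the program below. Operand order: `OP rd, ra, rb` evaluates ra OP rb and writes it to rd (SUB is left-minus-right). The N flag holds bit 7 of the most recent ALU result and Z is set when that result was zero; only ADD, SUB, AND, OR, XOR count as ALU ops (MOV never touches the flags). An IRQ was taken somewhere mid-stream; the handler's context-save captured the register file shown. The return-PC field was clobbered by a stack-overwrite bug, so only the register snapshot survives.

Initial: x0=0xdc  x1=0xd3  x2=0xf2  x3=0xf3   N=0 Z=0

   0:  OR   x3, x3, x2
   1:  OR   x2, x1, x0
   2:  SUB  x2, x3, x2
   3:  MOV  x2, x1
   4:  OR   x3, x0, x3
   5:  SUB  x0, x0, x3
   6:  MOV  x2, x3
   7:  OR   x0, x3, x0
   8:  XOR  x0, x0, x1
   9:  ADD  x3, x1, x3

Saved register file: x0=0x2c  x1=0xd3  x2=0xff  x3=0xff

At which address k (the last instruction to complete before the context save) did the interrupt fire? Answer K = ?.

after  0: x0=0xdc x1=0xd3 x2=0xf2 x3=0xf3  N=1 Z=0
after  1: x0=0xdc x1=0xd3 x2=0xdf x3=0xf3  N=1 Z=0
after  2: x0=0xdc x1=0xd3 x2=0x14 x3=0xf3  N=0 Z=0
after  3: x0=0xdc x1=0xd3 x2=0xd3 x3=0xf3  N=0 Z=0
after  4: x0=0xdc x1=0xd3 x2=0xd3 x3=0xff  N=1 Z=0
after  5: x0=0xdd x1=0xd3 x2=0xd3 x3=0xff  N=1 Z=0
after  6: x0=0xdd x1=0xd3 x2=0xff x3=0xff  N=1 Z=0
after  7: x0=0xff x1=0xd3 x2=0xff x3=0xff  N=1 Z=0
after  8: x0=0x2c x1=0xd3 x2=0xff x3=0xff  N=0 Z=0
-- IRQ taken; context saved, return-PC = 9 --

K = 8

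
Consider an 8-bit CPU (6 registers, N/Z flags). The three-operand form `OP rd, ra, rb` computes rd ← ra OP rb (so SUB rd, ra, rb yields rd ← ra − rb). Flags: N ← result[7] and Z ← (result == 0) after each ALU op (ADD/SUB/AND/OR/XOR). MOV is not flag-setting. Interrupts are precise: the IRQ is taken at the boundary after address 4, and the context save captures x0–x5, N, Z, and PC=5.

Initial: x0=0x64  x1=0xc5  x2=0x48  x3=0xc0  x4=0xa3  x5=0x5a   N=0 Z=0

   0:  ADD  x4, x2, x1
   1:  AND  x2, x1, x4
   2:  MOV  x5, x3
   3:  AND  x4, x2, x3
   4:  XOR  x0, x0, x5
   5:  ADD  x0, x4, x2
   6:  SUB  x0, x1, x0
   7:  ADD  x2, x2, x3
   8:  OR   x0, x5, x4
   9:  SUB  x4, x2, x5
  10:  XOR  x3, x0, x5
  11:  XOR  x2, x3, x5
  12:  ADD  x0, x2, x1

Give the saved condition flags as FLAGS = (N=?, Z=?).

after  0: x0=0x64 x1=0xc5 x2=0x48 x3=0xc0 x4=0x0d x5=0x5a  N=0 Z=0
after  1: x0=0x64 x1=0xc5 x2=0x05 x3=0xc0 x4=0x0d x5=0x5a  N=0 Z=0
after  2: x0=0x64 x1=0xc5 x2=0x05 x3=0xc0 x4=0x0d x5=0xc0  N=0 Z=0
after  3: x0=0x64 x1=0xc5 x2=0x05 x3=0xc0 x4=0x00 x5=0xc0  N=0 Z=1
after  4: x0=0xa4 x1=0xc5 x2=0x05 x3=0xc0 x4=0x00 x5=0xc0  N=1 Z=0
-- IRQ taken; context saved, return-PC = 5 --

FLAGS = (N=1, Z=0)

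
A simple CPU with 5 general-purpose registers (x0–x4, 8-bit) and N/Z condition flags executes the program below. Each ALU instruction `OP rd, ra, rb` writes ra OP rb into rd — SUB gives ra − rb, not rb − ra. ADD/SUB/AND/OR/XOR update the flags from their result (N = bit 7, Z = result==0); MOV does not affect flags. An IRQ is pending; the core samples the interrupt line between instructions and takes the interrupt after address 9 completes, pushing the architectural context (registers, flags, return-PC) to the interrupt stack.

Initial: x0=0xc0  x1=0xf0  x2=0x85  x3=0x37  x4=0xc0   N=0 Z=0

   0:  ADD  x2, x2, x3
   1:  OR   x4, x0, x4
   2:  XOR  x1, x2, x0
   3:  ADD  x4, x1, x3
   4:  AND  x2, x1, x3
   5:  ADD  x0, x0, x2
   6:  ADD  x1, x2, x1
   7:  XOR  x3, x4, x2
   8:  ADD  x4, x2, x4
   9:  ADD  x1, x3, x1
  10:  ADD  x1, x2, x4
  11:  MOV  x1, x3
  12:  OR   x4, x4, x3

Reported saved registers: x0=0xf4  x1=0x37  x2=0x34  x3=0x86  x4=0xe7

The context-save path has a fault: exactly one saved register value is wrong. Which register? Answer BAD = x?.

BAD = x3

after  0: x0=0xc0 x1=0xf0 x2=0xbc x3=0x37 x4=0xc0  N=1 Z=0
after  1: x0=0xc0 x1=0xf0 x2=0xbc x3=0x37 x4=0xc0  N=1 Z=0
after  2: x0=0xc0 x1=0x7c x2=0xbc x3=0x37 x4=0xc0  N=0 Z=0
after  3: x0=0xc0 x1=0x7c x2=0xbc x3=0x37 x4=0xb3  N=1 Z=0
after  4: x0=0xc0 x1=0x7c x2=0x34 x3=0x37 x4=0xb3  N=0 Z=0
after  5: x0=0xf4 x1=0x7c x2=0x34 x3=0x37 x4=0xb3  N=1 Z=0
after  6: x0=0xf4 x1=0xb0 x2=0x34 x3=0x37 x4=0xb3  N=1 Z=0
after  7: x0=0xf4 x1=0xb0 x2=0x34 x3=0x87 x4=0xb3  N=1 Z=0
after  8: x0=0xf4 x1=0xb0 x2=0x34 x3=0x87 x4=0xe7  N=1 Z=0
after  9: x0=0xf4 x1=0x37 x2=0x34 x3=0x87 x4=0xe7  N=0 Z=0
-- IRQ taken; context saved, return-PC = 10 --
mismatch: x3: reported 0x86 vs actual 0x87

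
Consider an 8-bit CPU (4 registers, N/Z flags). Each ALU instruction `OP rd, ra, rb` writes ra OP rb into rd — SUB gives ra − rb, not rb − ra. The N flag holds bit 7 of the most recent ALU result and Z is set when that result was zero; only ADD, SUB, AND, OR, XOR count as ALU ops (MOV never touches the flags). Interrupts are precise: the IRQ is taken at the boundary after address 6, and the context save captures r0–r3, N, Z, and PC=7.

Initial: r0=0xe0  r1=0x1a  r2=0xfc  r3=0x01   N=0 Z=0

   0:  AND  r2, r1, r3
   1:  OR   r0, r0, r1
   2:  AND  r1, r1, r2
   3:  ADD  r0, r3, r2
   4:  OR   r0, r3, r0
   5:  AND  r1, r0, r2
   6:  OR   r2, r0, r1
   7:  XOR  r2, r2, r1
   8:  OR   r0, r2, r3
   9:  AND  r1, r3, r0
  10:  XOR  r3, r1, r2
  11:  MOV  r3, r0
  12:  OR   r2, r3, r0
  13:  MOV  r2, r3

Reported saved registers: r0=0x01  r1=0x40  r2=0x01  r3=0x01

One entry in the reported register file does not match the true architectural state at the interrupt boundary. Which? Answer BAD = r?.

after  0: r0=0xe0 r1=0x1a r2=0x00 r3=0x01  N=0 Z=1
after  1: r0=0xfa r1=0x1a r2=0x00 r3=0x01  N=1 Z=0
after  2: r0=0xfa r1=0x00 r2=0x00 r3=0x01  N=0 Z=1
after  3: r0=0x01 r1=0x00 r2=0x00 r3=0x01  N=0 Z=0
after  4: r0=0x01 r1=0x00 r2=0x00 r3=0x01  N=0 Z=0
after  5: r0=0x01 r1=0x00 r2=0x00 r3=0x01  N=0 Z=1
after  6: r0=0x01 r1=0x00 r2=0x01 r3=0x01  N=0 Z=0
-- IRQ taken; context saved, return-PC = 7 --
mismatch: r1: reported 0x40 vs actual 0x00

BAD = r1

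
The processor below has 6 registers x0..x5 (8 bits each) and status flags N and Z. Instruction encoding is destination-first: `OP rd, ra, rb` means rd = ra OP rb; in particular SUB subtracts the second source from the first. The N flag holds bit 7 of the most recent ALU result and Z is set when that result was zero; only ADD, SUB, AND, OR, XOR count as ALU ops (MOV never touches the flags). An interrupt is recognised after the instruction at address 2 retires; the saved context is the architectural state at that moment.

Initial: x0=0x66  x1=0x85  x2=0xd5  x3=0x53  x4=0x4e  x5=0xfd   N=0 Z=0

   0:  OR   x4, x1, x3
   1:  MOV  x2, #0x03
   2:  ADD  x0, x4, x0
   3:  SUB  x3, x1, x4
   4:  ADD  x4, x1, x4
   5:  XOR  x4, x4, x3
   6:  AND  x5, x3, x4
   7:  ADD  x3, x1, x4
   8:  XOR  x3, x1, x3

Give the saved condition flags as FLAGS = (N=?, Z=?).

FLAGS = (N=0, Z=0)

after  0: x0=0x66 x1=0x85 x2=0xd5 x3=0x53 x4=0xd7 x5=0xfd  N=1 Z=0
after  1: x0=0x66 x1=0x85 x2=0x03 x3=0x53 x4=0xd7 x5=0xfd  N=1 Z=0
after  2: x0=0x3d x1=0x85 x2=0x03 x3=0x53 x4=0xd7 x5=0xfd  N=0 Z=0
-- IRQ taken; context saved, return-PC = 3 --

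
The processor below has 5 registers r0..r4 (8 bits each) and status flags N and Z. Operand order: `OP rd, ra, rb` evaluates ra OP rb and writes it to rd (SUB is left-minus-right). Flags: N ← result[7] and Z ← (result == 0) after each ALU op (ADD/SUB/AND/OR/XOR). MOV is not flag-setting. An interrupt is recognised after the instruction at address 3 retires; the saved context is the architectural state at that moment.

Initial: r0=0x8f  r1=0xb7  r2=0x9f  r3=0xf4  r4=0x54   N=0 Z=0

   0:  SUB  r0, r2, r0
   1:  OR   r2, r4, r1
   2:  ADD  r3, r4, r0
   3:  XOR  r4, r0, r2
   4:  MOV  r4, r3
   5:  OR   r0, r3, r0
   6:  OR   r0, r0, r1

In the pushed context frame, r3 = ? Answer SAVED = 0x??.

after  0: r0=0x10 r1=0xb7 r2=0x9f r3=0xf4 r4=0x54  N=0 Z=0
after  1: r0=0x10 r1=0xb7 r2=0xf7 r3=0xf4 r4=0x54  N=1 Z=0
after  2: r0=0x10 r1=0xb7 r2=0xf7 r3=0x64 r4=0x54  N=0 Z=0
after  3: r0=0x10 r1=0xb7 r2=0xf7 r3=0x64 r4=0xe7  N=1 Z=0
-- IRQ taken; context saved, return-PC = 4 --

SAVED = 0x64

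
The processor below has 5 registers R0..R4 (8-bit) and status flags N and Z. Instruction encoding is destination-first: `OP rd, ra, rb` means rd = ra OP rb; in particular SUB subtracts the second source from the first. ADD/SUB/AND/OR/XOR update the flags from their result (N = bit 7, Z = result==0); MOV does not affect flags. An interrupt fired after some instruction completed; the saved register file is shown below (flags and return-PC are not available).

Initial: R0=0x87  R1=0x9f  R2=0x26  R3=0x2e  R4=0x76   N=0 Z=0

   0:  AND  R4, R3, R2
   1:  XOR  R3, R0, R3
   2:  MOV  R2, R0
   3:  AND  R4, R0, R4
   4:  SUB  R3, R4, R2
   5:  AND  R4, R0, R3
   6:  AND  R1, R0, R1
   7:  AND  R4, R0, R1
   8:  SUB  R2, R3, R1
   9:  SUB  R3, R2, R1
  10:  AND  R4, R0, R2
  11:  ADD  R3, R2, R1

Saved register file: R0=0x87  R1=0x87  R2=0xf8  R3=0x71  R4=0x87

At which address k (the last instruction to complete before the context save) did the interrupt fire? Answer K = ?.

K = 9

after  0: R0=0x87 R1=0x9f R2=0x26 R3=0x2e R4=0x26  N=0 Z=0
after  1: R0=0x87 R1=0x9f R2=0x26 R3=0xa9 R4=0x26  N=1 Z=0
after  2: R0=0x87 R1=0x9f R2=0x87 R3=0xa9 R4=0x26  N=1 Z=0
after  3: R0=0x87 R1=0x9f R2=0x87 R3=0xa9 R4=0x06  N=0 Z=0
after  4: R0=0x87 R1=0x9f R2=0x87 R3=0x7f R4=0x06  N=0 Z=0
after  5: R0=0x87 R1=0x9f R2=0x87 R3=0x7f R4=0x07  N=0 Z=0
after  6: R0=0x87 R1=0x87 R2=0x87 R3=0x7f R4=0x07  N=1 Z=0
after  7: R0=0x87 R1=0x87 R2=0x87 R3=0x7f R4=0x87  N=1 Z=0
after  8: R0=0x87 R1=0x87 R2=0xf8 R3=0x7f R4=0x87  N=1 Z=0
after  9: R0=0x87 R1=0x87 R2=0xf8 R3=0x71 R4=0x87  N=0 Z=0
-- IRQ taken; context saved, return-PC = 10 --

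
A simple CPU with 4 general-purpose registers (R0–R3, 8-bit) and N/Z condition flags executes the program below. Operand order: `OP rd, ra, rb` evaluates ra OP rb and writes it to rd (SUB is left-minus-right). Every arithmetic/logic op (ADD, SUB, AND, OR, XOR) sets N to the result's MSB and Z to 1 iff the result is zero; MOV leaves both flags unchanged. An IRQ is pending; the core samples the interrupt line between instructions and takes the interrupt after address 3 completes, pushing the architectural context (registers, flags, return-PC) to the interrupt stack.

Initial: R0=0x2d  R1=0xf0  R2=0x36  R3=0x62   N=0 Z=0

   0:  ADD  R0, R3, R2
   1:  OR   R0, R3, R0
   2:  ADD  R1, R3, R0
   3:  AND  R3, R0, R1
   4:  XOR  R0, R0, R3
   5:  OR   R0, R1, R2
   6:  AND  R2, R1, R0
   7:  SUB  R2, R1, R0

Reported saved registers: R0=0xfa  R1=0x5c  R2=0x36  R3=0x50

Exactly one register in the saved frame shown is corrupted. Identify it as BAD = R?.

after  0: R0=0x98 R1=0xf0 R2=0x36 R3=0x62  N=1 Z=0
after  1: R0=0xfa R1=0xf0 R2=0x36 R3=0x62  N=1 Z=0
after  2: R0=0xfa R1=0x5c R2=0x36 R3=0x62  N=0 Z=0
after  3: R0=0xfa R1=0x5c R2=0x36 R3=0x58  N=0 Z=0
-- IRQ taken; context saved, return-PC = 4 --
mismatch: R3: reported 0x50 vs actual 0x58

BAD = R3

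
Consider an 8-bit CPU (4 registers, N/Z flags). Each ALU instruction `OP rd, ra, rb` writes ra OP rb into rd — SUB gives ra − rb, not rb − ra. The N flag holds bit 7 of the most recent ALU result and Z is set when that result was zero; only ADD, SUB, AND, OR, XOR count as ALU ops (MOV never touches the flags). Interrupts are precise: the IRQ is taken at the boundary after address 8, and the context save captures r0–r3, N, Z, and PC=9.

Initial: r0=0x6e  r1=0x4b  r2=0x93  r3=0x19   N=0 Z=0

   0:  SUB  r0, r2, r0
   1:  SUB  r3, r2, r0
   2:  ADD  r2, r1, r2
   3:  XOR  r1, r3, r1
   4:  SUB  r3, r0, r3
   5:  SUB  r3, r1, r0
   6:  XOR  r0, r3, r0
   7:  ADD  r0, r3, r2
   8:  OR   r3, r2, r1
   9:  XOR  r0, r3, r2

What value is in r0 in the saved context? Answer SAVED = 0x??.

after  0: r0=0x25 r1=0x4b r2=0x93 r3=0x19  N=0 Z=0
after  1: r0=0x25 r1=0x4b r2=0x93 r3=0x6e  N=0 Z=0
after  2: r0=0x25 r1=0x4b r2=0xde r3=0x6e  N=1 Z=0
after  3: r0=0x25 r1=0x25 r2=0xde r3=0x6e  N=0 Z=0
after  4: r0=0x25 r1=0x25 r2=0xde r3=0xb7  N=1 Z=0
after  5: r0=0x25 r1=0x25 r2=0xde r3=0x00  N=0 Z=1
after  6: r0=0x25 r1=0x25 r2=0xde r3=0x00  N=0 Z=0
after  7: r0=0xde r1=0x25 r2=0xde r3=0x00  N=1 Z=0
after  8: r0=0xde r1=0x25 r2=0xde r3=0xff  N=1 Z=0
-- IRQ taken; context saved, return-PC = 9 --

SAVED = 0xde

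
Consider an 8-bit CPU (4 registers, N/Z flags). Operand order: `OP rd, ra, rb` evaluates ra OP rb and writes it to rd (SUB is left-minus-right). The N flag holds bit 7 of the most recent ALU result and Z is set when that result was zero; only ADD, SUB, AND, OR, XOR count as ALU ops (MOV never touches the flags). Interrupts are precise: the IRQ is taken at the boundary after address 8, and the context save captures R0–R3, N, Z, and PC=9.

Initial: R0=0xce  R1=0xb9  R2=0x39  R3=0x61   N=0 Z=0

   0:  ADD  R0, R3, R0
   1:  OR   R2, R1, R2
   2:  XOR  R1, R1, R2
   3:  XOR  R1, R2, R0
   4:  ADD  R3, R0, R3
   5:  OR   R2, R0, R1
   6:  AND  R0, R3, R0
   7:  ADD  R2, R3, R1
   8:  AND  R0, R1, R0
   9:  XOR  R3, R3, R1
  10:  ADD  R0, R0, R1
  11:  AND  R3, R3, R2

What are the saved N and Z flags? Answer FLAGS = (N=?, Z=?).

FLAGS = (N=0, Z=1)

after  0: R0=0x2f R1=0xb9 R2=0x39 R3=0x61  N=0 Z=0
after  1: R0=0x2f R1=0xb9 R2=0xb9 R3=0x61  N=1 Z=0
after  2: R0=0x2f R1=0x00 R2=0xb9 R3=0x61  N=0 Z=1
after  3: R0=0x2f R1=0x96 R2=0xb9 R3=0x61  N=1 Z=0
after  4: R0=0x2f R1=0x96 R2=0xb9 R3=0x90  N=1 Z=0
after  5: R0=0x2f R1=0x96 R2=0xbf R3=0x90  N=1 Z=0
after  6: R0=0x00 R1=0x96 R2=0xbf R3=0x90  N=0 Z=1
after  7: R0=0x00 R1=0x96 R2=0x26 R3=0x90  N=0 Z=0
after  8: R0=0x00 R1=0x96 R2=0x26 R3=0x90  N=0 Z=1
-- IRQ taken; context saved, return-PC = 9 --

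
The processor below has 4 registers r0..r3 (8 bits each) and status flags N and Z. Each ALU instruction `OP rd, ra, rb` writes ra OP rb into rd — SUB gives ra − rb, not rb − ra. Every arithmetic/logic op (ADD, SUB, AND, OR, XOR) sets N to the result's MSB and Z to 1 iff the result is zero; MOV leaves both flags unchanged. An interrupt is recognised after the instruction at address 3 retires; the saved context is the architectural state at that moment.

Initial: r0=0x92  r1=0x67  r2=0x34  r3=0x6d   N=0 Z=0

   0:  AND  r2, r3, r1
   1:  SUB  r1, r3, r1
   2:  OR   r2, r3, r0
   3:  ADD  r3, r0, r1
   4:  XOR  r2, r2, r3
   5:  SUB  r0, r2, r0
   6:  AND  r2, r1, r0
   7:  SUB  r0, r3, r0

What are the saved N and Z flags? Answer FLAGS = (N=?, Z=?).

FLAGS = (N=1, Z=0)

after  0: r0=0x92 r1=0x67 r2=0x65 r3=0x6d  N=0 Z=0
after  1: r0=0x92 r1=0x06 r2=0x65 r3=0x6d  N=0 Z=0
after  2: r0=0x92 r1=0x06 r2=0xff r3=0x6d  N=1 Z=0
after  3: r0=0x92 r1=0x06 r2=0xff r3=0x98  N=1 Z=0
-- IRQ taken; context saved, return-PC = 4 --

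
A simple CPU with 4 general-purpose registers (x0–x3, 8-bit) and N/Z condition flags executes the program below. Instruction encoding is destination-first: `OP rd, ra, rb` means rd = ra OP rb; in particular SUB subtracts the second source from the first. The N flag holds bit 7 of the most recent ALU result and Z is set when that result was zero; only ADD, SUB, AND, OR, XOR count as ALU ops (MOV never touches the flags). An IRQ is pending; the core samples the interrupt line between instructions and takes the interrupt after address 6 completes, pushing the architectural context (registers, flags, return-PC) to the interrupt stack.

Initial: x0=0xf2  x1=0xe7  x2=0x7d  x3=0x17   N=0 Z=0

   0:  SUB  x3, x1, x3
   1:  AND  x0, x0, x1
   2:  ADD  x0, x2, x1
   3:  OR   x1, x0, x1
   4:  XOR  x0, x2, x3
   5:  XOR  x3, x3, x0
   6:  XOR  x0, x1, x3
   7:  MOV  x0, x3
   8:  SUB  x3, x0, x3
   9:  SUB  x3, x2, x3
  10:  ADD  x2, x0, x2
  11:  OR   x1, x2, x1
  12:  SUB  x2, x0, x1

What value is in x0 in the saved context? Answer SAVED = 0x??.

after  0: x0=0xf2 x1=0xe7 x2=0x7d x3=0xd0  N=1 Z=0
after  1: x0=0xe2 x1=0xe7 x2=0x7d x3=0xd0  N=1 Z=0
after  2: x0=0x64 x1=0xe7 x2=0x7d x3=0xd0  N=0 Z=0
after  3: x0=0x64 x1=0xe7 x2=0x7d x3=0xd0  N=1 Z=0
after  4: x0=0xad x1=0xe7 x2=0x7d x3=0xd0  N=1 Z=0
after  5: x0=0xad x1=0xe7 x2=0x7d x3=0x7d  N=0 Z=0
after  6: x0=0x9a x1=0xe7 x2=0x7d x3=0x7d  N=1 Z=0
-- IRQ taken; context saved, return-PC = 7 --

SAVED = 0x9a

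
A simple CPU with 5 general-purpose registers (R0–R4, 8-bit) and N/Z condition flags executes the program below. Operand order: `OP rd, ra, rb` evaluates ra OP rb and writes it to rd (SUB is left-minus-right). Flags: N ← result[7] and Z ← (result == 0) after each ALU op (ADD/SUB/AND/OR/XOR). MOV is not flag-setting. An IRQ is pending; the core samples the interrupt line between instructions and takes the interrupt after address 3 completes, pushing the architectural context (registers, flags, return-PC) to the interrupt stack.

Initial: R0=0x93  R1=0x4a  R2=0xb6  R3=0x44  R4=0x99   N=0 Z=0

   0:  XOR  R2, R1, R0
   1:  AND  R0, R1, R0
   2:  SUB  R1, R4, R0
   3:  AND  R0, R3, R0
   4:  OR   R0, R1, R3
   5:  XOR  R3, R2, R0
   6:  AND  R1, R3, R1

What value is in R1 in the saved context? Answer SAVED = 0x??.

SAVED = 0x97

after  0: R0=0x93 R1=0x4a R2=0xd9 R3=0x44 R4=0x99  N=1 Z=0
after  1: R0=0x02 R1=0x4a R2=0xd9 R3=0x44 R4=0x99  N=0 Z=0
after  2: R0=0x02 R1=0x97 R2=0xd9 R3=0x44 R4=0x99  N=1 Z=0
after  3: R0=0x00 R1=0x97 R2=0xd9 R3=0x44 R4=0x99  N=0 Z=1
-- IRQ taken; context saved, return-PC = 4 --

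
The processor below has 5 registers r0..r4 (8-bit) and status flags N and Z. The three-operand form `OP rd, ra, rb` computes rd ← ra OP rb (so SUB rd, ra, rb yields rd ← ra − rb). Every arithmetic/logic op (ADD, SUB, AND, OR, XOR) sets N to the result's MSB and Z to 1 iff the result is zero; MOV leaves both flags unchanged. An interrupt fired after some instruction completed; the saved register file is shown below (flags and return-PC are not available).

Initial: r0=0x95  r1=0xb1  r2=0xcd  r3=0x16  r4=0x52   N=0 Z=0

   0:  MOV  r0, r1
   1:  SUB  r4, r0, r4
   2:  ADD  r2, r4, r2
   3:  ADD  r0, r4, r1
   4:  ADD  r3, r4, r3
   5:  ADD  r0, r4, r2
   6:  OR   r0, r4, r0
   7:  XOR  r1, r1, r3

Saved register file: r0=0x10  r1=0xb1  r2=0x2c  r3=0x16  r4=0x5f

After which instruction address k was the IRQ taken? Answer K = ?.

K = 3

after  0: r0=0xb1 r1=0xb1 r2=0xcd r3=0x16 r4=0x52  N=0 Z=0
after  1: r0=0xb1 r1=0xb1 r2=0xcd r3=0x16 r4=0x5f  N=0 Z=0
after  2: r0=0xb1 r1=0xb1 r2=0x2c r3=0x16 r4=0x5f  N=0 Z=0
after  3: r0=0x10 r1=0xb1 r2=0x2c r3=0x16 r4=0x5f  N=0 Z=0
-- IRQ taken; context saved, return-PC = 4 --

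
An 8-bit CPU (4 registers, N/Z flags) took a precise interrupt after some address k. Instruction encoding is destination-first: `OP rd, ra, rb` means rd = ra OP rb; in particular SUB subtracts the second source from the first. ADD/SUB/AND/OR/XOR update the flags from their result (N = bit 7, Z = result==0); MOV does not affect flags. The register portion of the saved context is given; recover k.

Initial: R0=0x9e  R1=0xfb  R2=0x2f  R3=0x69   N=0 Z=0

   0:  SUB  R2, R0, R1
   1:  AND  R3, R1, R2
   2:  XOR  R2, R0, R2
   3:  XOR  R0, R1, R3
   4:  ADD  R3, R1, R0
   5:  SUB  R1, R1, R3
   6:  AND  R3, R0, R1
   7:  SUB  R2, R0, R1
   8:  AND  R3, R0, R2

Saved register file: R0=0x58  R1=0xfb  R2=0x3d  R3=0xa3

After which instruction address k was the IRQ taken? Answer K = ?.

K = 3

after  0: R0=0x9e R1=0xfb R2=0xa3 R3=0x69  N=1 Z=0
after  1: R0=0x9e R1=0xfb R2=0xa3 R3=0xa3  N=1 Z=0
after  2: R0=0x9e R1=0xfb R2=0x3d R3=0xa3  N=0 Z=0
after  3: R0=0x58 R1=0xfb R2=0x3d R3=0xa3  N=0 Z=0
-- IRQ taken; context saved, return-PC = 4 --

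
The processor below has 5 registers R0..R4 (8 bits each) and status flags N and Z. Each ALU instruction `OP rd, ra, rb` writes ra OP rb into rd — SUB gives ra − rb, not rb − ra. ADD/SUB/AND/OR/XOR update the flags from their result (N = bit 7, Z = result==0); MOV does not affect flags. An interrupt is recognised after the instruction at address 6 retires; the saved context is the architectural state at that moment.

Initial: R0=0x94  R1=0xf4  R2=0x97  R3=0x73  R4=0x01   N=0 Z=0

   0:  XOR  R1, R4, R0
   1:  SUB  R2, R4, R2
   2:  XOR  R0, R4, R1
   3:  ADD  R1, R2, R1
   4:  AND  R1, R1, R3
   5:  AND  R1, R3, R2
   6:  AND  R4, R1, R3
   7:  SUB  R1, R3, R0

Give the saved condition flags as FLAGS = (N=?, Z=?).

FLAGS = (N=0, Z=0)

after  0: R0=0x94 R1=0x95 R2=0x97 R3=0x73 R4=0x01  N=1 Z=0
after  1: R0=0x94 R1=0x95 R2=0x6a R3=0x73 R4=0x01  N=0 Z=0
after  2: R0=0x94 R1=0x95 R2=0x6a R3=0x73 R4=0x01  N=1 Z=0
after  3: R0=0x94 R1=0xff R2=0x6a R3=0x73 R4=0x01  N=1 Z=0
after  4: R0=0x94 R1=0x73 R2=0x6a R3=0x73 R4=0x01  N=0 Z=0
after  5: R0=0x94 R1=0x62 R2=0x6a R3=0x73 R4=0x01  N=0 Z=0
after  6: R0=0x94 R1=0x62 R2=0x6a R3=0x73 R4=0x62  N=0 Z=0
-- IRQ taken; context saved, return-PC = 7 --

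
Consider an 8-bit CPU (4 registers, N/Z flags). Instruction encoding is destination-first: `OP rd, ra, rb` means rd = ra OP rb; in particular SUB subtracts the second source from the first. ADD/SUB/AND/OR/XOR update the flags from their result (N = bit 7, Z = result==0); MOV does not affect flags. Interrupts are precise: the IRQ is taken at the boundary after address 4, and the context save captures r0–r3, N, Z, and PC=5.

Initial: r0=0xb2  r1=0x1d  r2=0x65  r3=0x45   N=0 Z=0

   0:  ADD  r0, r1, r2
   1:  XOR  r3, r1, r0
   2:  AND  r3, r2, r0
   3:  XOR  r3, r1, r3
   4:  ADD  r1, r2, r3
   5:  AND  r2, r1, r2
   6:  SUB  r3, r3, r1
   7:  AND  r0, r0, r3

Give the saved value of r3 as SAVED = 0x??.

SAVED = 0x1d

after  0: r0=0x82 r1=0x1d r2=0x65 r3=0x45  N=1 Z=0
after  1: r0=0x82 r1=0x1d r2=0x65 r3=0x9f  N=1 Z=0
after  2: r0=0x82 r1=0x1d r2=0x65 r3=0x00  N=0 Z=1
after  3: r0=0x82 r1=0x1d r2=0x65 r3=0x1d  N=0 Z=0
after  4: r0=0x82 r1=0x82 r2=0x65 r3=0x1d  N=1 Z=0
-- IRQ taken; context saved, return-PC = 5 --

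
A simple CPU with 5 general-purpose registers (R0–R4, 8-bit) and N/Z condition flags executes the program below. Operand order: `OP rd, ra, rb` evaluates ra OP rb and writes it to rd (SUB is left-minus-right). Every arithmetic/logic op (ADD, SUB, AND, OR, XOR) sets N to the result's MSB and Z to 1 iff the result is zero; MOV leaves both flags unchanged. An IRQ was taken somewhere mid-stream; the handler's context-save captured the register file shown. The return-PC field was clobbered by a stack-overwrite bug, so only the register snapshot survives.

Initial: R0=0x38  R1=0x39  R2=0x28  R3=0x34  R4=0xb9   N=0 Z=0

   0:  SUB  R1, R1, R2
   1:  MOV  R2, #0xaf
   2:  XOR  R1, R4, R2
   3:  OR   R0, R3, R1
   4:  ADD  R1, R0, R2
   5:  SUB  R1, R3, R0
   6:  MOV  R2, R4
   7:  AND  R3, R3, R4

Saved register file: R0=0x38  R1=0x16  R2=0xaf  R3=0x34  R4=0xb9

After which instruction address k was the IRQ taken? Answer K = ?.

K = 2

after  0: R0=0x38 R1=0x11 R2=0x28 R3=0x34 R4=0xb9  N=0 Z=0
after  1: R0=0x38 R1=0x11 R2=0xaf R3=0x34 R4=0xb9  N=0 Z=0
after  2: R0=0x38 R1=0x16 R2=0xaf R3=0x34 R4=0xb9  N=0 Z=0
-- IRQ taken; context saved, return-PC = 3 --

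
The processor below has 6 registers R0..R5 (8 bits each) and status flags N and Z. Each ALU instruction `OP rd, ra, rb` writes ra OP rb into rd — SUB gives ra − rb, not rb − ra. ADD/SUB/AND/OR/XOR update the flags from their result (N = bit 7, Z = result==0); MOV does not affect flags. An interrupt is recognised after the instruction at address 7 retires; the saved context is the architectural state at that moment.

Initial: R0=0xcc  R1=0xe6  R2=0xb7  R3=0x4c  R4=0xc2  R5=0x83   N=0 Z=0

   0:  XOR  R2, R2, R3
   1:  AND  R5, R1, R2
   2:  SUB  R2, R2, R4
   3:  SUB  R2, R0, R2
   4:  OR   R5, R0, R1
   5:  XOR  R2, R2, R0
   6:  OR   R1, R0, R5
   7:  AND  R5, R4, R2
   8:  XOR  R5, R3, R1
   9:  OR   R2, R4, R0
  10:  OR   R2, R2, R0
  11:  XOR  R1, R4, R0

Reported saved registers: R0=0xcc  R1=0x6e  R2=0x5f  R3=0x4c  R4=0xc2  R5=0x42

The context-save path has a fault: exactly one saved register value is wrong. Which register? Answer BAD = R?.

after  0: R0=0xcc R1=0xe6 R2=0xfb R3=0x4c R4=0xc2 R5=0x83  N=1 Z=0
after  1: R0=0xcc R1=0xe6 R2=0xfb R3=0x4c R4=0xc2 R5=0xe2  N=1 Z=0
after  2: R0=0xcc R1=0xe6 R2=0x39 R3=0x4c R4=0xc2 R5=0xe2  N=0 Z=0
after  3: R0=0xcc R1=0xe6 R2=0x93 R3=0x4c R4=0xc2 R5=0xe2  N=1 Z=0
after  4: R0=0xcc R1=0xe6 R2=0x93 R3=0x4c R4=0xc2 R5=0xee  N=1 Z=0
after  5: R0=0xcc R1=0xe6 R2=0x5f R3=0x4c R4=0xc2 R5=0xee  N=0 Z=0
after  6: R0=0xcc R1=0xee R2=0x5f R3=0x4c R4=0xc2 R5=0xee  N=1 Z=0
after  7: R0=0xcc R1=0xee R2=0x5f R3=0x4c R4=0xc2 R5=0x42  N=0 Z=0
-- IRQ taken; context saved, return-PC = 8 --
mismatch: R1: reported 0x6e vs actual 0xee

BAD = R1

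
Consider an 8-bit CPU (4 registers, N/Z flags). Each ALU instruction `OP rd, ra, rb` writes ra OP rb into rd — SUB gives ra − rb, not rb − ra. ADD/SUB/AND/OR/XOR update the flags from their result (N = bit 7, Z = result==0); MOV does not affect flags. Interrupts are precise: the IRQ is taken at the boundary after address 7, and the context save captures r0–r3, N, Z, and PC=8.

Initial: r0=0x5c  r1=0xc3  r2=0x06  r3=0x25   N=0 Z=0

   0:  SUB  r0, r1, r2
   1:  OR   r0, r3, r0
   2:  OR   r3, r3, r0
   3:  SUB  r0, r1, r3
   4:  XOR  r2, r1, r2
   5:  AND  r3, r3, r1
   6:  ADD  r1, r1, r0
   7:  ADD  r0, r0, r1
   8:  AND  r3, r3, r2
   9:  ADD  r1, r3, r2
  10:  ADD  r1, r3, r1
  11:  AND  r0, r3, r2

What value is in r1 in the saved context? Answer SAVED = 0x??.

after  0: r0=0xbd r1=0xc3 r2=0x06 r3=0x25  N=1 Z=0
after  1: r0=0xbd r1=0xc3 r2=0x06 r3=0x25  N=1 Z=0
after  2: r0=0xbd r1=0xc3 r2=0x06 r3=0xbd  N=1 Z=0
after  3: r0=0x06 r1=0xc3 r2=0x06 r3=0xbd  N=0 Z=0
after  4: r0=0x06 r1=0xc3 r2=0xc5 r3=0xbd  N=1 Z=0
after  5: r0=0x06 r1=0xc3 r2=0xc5 r3=0x81  N=1 Z=0
after  6: r0=0x06 r1=0xc9 r2=0xc5 r3=0x81  N=1 Z=0
after  7: r0=0xcf r1=0xc9 r2=0xc5 r3=0x81  N=1 Z=0
-- IRQ taken; context saved, return-PC = 8 --

SAVED = 0xc9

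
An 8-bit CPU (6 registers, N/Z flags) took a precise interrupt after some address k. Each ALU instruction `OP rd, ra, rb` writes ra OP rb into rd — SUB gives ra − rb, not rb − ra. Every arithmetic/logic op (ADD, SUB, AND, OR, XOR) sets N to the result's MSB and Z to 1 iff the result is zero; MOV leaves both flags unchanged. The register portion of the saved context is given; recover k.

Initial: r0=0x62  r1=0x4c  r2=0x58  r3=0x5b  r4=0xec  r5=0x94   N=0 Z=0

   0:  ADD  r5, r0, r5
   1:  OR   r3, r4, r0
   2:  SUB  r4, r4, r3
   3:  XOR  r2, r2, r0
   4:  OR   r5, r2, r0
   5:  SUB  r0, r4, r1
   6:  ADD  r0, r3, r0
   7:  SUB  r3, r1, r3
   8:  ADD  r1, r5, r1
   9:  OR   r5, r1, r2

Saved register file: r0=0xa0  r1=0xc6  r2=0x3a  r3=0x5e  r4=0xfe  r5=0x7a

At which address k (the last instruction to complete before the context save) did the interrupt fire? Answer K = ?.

after  0: r0=0x62 r1=0x4c r2=0x58 r3=0x5b r4=0xec r5=0xf6  N=1 Z=0
after  1: r0=0x62 r1=0x4c r2=0x58 r3=0xee r4=0xec r5=0xf6  N=1 Z=0
after  2: r0=0x62 r1=0x4c r2=0x58 r3=0xee r4=0xfe r5=0xf6  N=1 Z=0
after  3: r0=0x62 r1=0x4c r2=0x3a r3=0xee r4=0xfe r5=0xf6  N=0 Z=0
after  4: r0=0x62 r1=0x4c r2=0x3a r3=0xee r4=0xfe r5=0x7a  N=0 Z=0
after  5: r0=0xb2 r1=0x4c r2=0x3a r3=0xee r4=0xfe r5=0x7a  N=1 Z=0
after  6: r0=0xa0 r1=0x4c r2=0x3a r3=0xee r4=0xfe r5=0x7a  N=1 Z=0
after  7: r0=0xa0 r1=0x4c r2=0x3a r3=0x5e r4=0xfe r5=0x7a  N=0 Z=0
after  8: r0=0xa0 r1=0xc6 r2=0x3a r3=0x5e r4=0xfe r5=0x7a  N=1 Z=0
-- IRQ taken; context saved, return-PC = 9 --

K = 8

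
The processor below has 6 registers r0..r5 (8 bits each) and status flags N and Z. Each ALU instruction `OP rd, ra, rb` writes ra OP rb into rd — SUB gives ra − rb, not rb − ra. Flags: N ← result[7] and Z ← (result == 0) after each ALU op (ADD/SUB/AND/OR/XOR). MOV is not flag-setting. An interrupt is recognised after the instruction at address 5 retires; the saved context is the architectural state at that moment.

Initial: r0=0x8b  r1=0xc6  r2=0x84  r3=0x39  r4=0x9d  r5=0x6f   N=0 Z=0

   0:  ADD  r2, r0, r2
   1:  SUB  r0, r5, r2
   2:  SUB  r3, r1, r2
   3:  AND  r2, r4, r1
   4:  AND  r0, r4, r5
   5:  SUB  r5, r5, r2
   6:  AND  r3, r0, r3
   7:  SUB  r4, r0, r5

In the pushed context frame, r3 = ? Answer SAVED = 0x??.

after  0: r0=0x8b r1=0xc6 r2=0x0f r3=0x39 r4=0x9d r5=0x6f  N=0 Z=0
after  1: r0=0x60 r1=0xc6 r2=0x0f r3=0x39 r4=0x9d r5=0x6f  N=0 Z=0
after  2: r0=0x60 r1=0xc6 r2=0x0f r3=0xb7 r4=0x9d r5=0x6f  N=1 Z=0
after  3: r0=0x60 r1=0xc6 r2=0x84 r3=0xb7 r4=0x9d r5=0x6f  N=1 Z=0
after  4: r0=0x0d r1=0xc6 r2=0x84 r3=0xb7 r4=0x9d r5=0x6f  N=0 Z=0
after  5: r0=0x0d r1=0xc6 r2=0x84 r3=0xb7 r4=0x9d r5=0xeb  N=1 Z=0
-- IRQ taken; context saved, return-PC = 6 --

SAVED = 0xb7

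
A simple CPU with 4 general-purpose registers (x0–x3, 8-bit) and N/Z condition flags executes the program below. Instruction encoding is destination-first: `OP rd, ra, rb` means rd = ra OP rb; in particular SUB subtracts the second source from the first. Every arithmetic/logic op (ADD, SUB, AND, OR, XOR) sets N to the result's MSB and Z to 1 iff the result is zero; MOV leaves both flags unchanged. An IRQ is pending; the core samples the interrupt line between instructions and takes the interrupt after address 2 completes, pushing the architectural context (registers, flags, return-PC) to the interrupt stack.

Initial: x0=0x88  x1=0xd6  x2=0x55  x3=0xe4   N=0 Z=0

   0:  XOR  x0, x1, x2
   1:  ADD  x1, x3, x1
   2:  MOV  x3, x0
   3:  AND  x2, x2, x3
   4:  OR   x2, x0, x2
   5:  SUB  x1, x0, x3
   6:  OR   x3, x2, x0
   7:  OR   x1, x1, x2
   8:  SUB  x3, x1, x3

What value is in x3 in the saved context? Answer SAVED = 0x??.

SAVED = 0x83

after  0: x0=0x83 x1=0xd6 x2=0x55 x3=0xe4  N=1 Z=0
after  1: x0=0x83 x1=0xba x2=0x55 x3=0xe4  N=1 Z=0
after  2: x0=0x83 x1=0xba x2=0x55 x3=0x83  N=1 Z=0
-- IRQ taken; context saved, return-PC = 3 --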